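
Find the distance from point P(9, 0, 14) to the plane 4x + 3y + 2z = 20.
d = |4(9) + 3(0) + 2(14) - (20)| / √(4² + 3² + 2²) = 44/√29 = 8.171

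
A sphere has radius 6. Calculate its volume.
Volume = (4/3) * pi * r³
Volume = (4/3) * pi * 6³
Volume = (4/3) * pi * 216
Volume = 904.78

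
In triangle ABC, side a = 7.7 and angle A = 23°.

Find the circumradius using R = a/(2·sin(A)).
R = a/(2·sin(A)) = 7.7/(2·sin(23°))
R = 7.7/(2·0.390731) = 7.7/0.781462 = 9.853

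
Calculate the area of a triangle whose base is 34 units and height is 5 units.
Area = (1/2) * base * height
Area = (1/2) * 34 * 5
Area = 85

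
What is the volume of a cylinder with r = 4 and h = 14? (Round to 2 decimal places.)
Volume = pi * r² * h
Volume = pi * 4² * 14
Volume = pi * 16 * 14
Volume = pi * 224
Volume = 703.72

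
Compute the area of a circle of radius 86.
Area = pi * r²
Area = pi * 86²
Area = pi * 7396
Area = 23235.22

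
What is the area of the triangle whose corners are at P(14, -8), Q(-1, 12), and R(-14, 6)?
Using the coordinate formula: Area = (1/2)|x₁(y₂-y₃) + x₂(y₃-y₁) + x₃(y₁-y₂)|
Area = (1/2)|14(12-6) + (-1)(6-(-8)) + (-14)((-8)-12)|
Area = (1/2)|14*6 + (-1)*14 + (-14)*(-20)|
Area = (1/2)|84 + (-14) + 280|
Area = (1/2)*350 = 175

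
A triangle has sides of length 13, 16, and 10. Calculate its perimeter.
Perimeter = sum of all sides
Perimeter = 13 + 16 + 10
Perimeter = 39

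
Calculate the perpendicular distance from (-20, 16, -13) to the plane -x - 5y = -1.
d = |(-1)(-20) + (-5)(16) + 0(-13) - (-1)| / √((-1)² + (-5)² + 0²) = 59/√26 = 11.57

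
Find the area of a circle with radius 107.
Area = pi * r²
Area = pi * 107²
Area = pi * 11449
Area = 35968.09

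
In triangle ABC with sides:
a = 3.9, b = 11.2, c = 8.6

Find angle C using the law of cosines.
cos(C) = (a² + b² - c²)/(2ab)
cos(C) = (3.9² + 11.2² - 8.6²)/(2·3.9·11.2) = 66.69/87.36 = 0.763393
C = arccos(0.763393) = 40.24°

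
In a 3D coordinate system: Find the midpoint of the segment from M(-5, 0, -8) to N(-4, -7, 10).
Midpoint = ((-5-4)/2, (0-7)/2, (-8+10)/2) = (-4.5, -3.5, 1)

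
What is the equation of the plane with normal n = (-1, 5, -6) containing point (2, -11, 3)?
d = n·P = (-1)(2) + (5)(-11) + (-6)(3) = -75
Plane: -x + 5y - 6z = -75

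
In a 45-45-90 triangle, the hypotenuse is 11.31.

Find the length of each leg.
In a 45-45-90 triangle, hypotenuse = leg·√2  →  leg = hypotenuse/√2
leg = 11.31/√2 = 7.997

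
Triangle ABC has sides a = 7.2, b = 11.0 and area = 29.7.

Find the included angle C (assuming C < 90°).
Area = ½ab·sin(C)  →  sin(C) = 2·Area/(ab)
sin(C) = 2·29.7/(7.2·11.0) = 0.750000
C = arcsin(0.750000) = 48.59°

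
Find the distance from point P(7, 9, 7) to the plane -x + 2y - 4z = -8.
d = |(-1)(7) + 2(9) + (-4)(7) - (-8)| / √((-1)² + 2² + (-4)²) = 9/√21 = 1.964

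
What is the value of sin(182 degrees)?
sin(182 degrees) = -0.0349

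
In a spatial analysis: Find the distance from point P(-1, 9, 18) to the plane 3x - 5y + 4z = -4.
d = |3(-1) + (-5)(9) + 4(18) - (-4)| / √(3² + (-5)² + 4²) = 28/√50 = 3.96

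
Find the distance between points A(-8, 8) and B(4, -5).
Using the distance formula: d = sqrt((x₂-x₁)² + (y₂-y₁)²)
dx = 4 - (-8) = 12
dy = (-5) - 8 = -13
d = sqrt(12² + (-13)²) = sqrt(144 + 169) = sqrt(313) = 17.69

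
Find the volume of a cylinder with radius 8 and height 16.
Volume = pi * r² * h
Volume = pi * 8² * 16
Volume = pi * 64 * 16
Volume = pi * 1024
Volume = 3216.99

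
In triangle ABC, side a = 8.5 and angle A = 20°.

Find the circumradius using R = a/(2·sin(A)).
R = a/(2·sin(A)) = 8.5/(2·sin(20°))
R = 8.5/(2·0.342020) = 8.5/0.684040 = 12.43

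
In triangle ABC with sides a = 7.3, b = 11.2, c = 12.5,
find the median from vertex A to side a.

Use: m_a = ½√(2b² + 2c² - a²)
m_a = ½√(2·11.2² + 2·12.5² - 7.3²)
m_a = ½√(250.88 + 312.5 - 53.29) = ½√510.09 = 11.29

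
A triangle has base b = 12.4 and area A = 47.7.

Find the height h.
A = ½bh  →  h = 2A/b
h = 2·47.7/12.4 = 7.694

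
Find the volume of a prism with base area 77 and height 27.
Volume = base area * height
Volume = 77 * 27
Volume = 2079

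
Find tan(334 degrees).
tan(334 degrees) = -0.4877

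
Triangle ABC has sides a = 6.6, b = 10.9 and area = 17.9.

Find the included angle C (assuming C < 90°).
Area = ½ab·sin(C)  →  sin(C) = 2·Area/(ab)
sin(C) = 2·17.9/(6.6·10.9) = 0.497637
C = arcsin(0.497637) = 29.84°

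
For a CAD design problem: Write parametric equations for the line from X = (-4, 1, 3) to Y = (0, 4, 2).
Direction vector d = Y - X = (4, 3, -1)
x = -4 + 4t, y = 1 + 3t, z = 3 - t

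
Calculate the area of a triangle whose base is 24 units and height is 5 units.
Area = (1/2) * base * height
Area = (1/2) * 24 * 5
Area = 60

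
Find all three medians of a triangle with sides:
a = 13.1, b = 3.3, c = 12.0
Using m_x = ½√(2y² + 2z² - x²):
m_a = ½√(2·3.3² + 2·12.0² - 13.1²) = ½√138.17 = 5.877
m_b = ½√(2·13.1² + 2·12.0² - 3.3²) = ½√620.33 = 12.45
m_c = ½√(2·13.1² + 2·3.3² - 12.0²) = ½√221 = 7.433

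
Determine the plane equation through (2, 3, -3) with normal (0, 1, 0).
d = n·P = (0)(2) + (1)(3) + (0)(-3) = 3
Plane: y = 3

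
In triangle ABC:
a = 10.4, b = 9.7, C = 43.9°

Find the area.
Using A = ½ab·sin(C):
A = ½·10.4·9.7·sin(43.9°) = ½·100.88·0.693402 = 34.98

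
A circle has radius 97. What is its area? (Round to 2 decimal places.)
Area = pi * r²
Area = pi * 97²
Area = pi * 9409
Area = 29559.25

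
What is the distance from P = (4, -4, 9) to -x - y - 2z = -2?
d = |(-1)(4) + (-1)(-4) + (-2)(9) - (-2)| / √((-1)² + (-1)² + (-2)²) = 16/√6 = 6.532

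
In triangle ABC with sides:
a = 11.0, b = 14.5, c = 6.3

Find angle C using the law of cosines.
cos(C) = (a² + b² - c²)/(2ab)
cos(C) = (11.0² + 14.5² - 6.3²)/(2·11.0·14.5) = 291.56/319 = 0.913981
C = arccos(0.913981) = 23.94°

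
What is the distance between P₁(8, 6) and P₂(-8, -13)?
Using the distance formula: d = sqrt((x₂-x₁)² + (y₂-y₁)²)
dx = (-8) - 8 = -16
dy = (-13) - 6 = -19
d = sqrt((-16)² + (-19)²) = sqrt(256 + 361) = sqrt(617) = 24.84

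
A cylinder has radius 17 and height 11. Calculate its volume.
Volume = pi * r² * h
Volume = pi * 17² * 11
Volume = pi * 289 * 11
Volume = pi * 3179
Volume = 9987.12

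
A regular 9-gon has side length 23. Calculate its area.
For a regular 9-gon with side length s = 23:
Apothem a = s / (2*tan(pi/9)) = 23 / (2*tan(pi/9)) ≈ 31.59599
Perimeter P = 9 * 23 = 207
Area = (1/2) * P * a = (1/2) * 207 * 31.59599 = 3270.18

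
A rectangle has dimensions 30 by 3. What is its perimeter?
Perimeter = 2 * (length + width)
Perimeter = 2 * (30 + 3)
Perimeter = 2 * 33
Perimeter = 66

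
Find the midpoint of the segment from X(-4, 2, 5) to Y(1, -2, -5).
Midpoint = ((-4+1)/2, (2-2)/2, (5-5)/2) = (-1.5, 0, 0)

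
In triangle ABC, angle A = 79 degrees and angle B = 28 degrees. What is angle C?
Sum of angles in a triangle = 180 degrees
Third angle = 180 - 79 - 28
Third angle = 73 degrees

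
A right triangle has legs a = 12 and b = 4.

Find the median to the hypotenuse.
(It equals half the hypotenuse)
Hypotenuse c = √(12² + 4²) = √160 = 12.6491
Median to hypotenuse = c/2 = 6.325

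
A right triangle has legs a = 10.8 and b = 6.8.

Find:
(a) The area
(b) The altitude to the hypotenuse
(a) Area = ½ab = ½·10.8·6.8 = 36.72
(b) Hypotenuse c = √(10.8² + 6.8²) = √162.88 = 12.7624
    Area = ½·c·h_c  →  h_c = 2·Area/c = 2·36.72/12.7624 = 5.754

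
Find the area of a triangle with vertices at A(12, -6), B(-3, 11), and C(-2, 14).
Using the coordinate formula: Area = (1/2)|x₁(y₂-y₃) + x₂(y₃-y₁) + x₃(y₁-y₂)|
Area = (1/2)|12(11-14) + (-3)(14-(-6)) + (-2)((-6)-11)|
Area = (1/2)|12*(-3) + (-3)*20 + (-2)*(-17)|
Area = (1/2)|(-36) + (-60) + 34|
Area = (1/2)*62 = 31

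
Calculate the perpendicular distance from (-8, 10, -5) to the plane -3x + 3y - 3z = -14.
d = |(-3)(-8) + 3(10) + (-3)(-5) - (-14)| / √((-3)² + 3² + (-3)²) = 83/√27 = 15.97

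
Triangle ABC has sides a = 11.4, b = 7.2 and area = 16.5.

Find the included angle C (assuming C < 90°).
Area = ½ab·sin(C)  →  sin(C) = 2·Area/(ab)
sin(C) = 2·16.5/(11.4·7.2) = 0.402047
C = arcsin(0.402047) = 23.71°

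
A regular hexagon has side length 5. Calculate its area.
For a regular 6-gon with side length s = 5:
Apothem a = s / (2*tan(pi/6)) = 5 / (2*tan(pi/6)) ≈ 4.3301
Perimeter P = 6 * 5 = 30
Area = (1/2) * P * a = (1/2) * 30 * 4.3301 = 64.95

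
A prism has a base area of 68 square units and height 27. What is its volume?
Volume = base area * height
Volume = 68 * 27
Volume = 1836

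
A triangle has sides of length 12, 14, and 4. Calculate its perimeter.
Perimeter = sum of all sides
Perimeter = 12 + 14 + 4
Perimeter = 30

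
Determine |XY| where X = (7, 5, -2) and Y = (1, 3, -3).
d = √[(-6)² + (-2)² + (-1)²] = √41 = 6.403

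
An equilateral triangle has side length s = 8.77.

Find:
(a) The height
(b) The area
(a) Height h = s·√3/2 = 8.77·√3/2 = 7.595
(b) Area = (√3/4)·s² = (√3/4)·8.77² = (√3/4)·76.9129 = 33.3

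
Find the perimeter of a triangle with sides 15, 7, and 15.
Perimeter = sum of all sides
Perimeter = 15 + 7 + 15
Perimeter = 37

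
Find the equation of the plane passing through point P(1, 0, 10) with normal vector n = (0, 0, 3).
d = n·P = (0)(1) + (0)(0) + (3)(10) = 30
Plane: 3z = 30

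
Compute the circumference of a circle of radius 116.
Circumference = 2 * pi * r
Circumference = 2 * pi * 116
Circumference = 728.85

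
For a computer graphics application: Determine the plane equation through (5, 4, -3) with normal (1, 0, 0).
d = n·P = (1)(5) + (0)(4) + (0)(-3) = 5
Plane: x = 5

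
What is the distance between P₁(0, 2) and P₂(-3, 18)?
Using the distance formula: d = sqrt((x₂-x₁)² + (y₂-y₁)²)
dx = (-3) - 0 = -3
dy = 18 - 2 = 16
d = sqrt((-3)² + 16²) = sqrt(9 + 256) = sqrt(265) = 16.28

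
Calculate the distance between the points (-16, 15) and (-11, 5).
Using the distance formula: d = sqrt((x₂-x₁)² + (y₂-y₁)²)
dx = (-11) - (-16) = 5
dy = 5 - 15 = -10
d = sqrt(5² + (-10)²) = sqrt(25 + 100) = sqrt(125) = 11.18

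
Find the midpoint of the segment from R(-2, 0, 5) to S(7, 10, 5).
Midpoint = ((-2+7)/2, (0+10)/2, (5+5)/2) = (2.5, 5, 5)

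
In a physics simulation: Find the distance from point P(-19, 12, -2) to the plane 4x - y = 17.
d = |4(-19) + (-1)(12) + 0(-2) - (17)| / √(4² + (-1)² + 0²) = 105/√17 = 25.47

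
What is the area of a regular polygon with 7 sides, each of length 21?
For a regular 7-gon with side length s = 21:
Apothem a = s / (2*tan(pi/7)) = 21 / (2*tan(pi/7)) ≈ 21.8035
Perimeter P = 7 * 21 = 147
Area = (1/2) * P * a = (1/2) * 147 * 21.8035 = 1602.56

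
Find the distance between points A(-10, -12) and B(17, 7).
Using the distance formula: d = sqrt((x₂-x₁)² + (y₂-y₁)²)
dx = 17 - (-10) = 27
dy = 7 - (-12) = 19
d = sqrt(27² + 19²) = sqrt(729 + 361) = sqrt(1090) = 33.02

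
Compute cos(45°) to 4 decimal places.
cos(45 degrees) = sqrt(2)/2
Decimal approximation: 0.7071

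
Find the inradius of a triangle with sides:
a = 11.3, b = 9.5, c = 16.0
s = (a+b+c)/2 = (11.3+9.5+16.0)/2 = 18.4
Area = √(s(s-a)(s-b)(s-c)) = √(18.4·7.1·8.9·2.4) = 52.8249
r = Area/s = 52.8249/18.4 = 2.871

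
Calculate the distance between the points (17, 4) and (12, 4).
Using the distance formula: d = sqrt((x₂-x₁)² + (y₂-y₁)²)
dx = 12 - 17 = -5
dy = 4 - 4 = 0
d = sqrt((-5)² + 0²) = sqrt(25 + 0) = sqrt(25) = 5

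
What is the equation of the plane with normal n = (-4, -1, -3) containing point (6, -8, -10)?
d = n·P = (-4)(6) + (-1)(-8) + (-3)(-10) = 14
Plane: -4x - y - 3z = 14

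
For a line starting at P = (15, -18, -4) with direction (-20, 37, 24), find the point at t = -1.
P(-1) = (15 + (-20)(-1), -18 + 37(-1), -4 + 24(-1)) = (35, -55, -28)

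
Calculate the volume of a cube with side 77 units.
Volume = s³
Volume = 77³
Volume = 456533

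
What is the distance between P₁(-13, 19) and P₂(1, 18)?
Using the distance formula: d = sqrt((x₂-x₁)² + (y₂-y₁)²)
dx = 1 - (-13) = 14
dy = 18 - 19 = -1
d = sqrt(14² + (-1)²) = sqrt(196 + 1) = sqrt(197) = 14.04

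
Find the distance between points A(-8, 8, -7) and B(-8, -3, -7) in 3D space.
d = √[(0)² + (-11)² + (0)²] = √121 = 11.0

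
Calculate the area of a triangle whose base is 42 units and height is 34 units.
Area = (1/2) * base * height
Area = (1/2) * 42 * 34
Area = 714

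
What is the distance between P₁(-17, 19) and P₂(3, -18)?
Using the distance formula: d = sqrt((x₂-x₁)² + (y₂-y₁)²)
dx = 3 - (-17) = 20
dy = (-18) - 19 = -37
d = sqrt(20² + (-37)²) = sqrt(400 + 1369) = sqrt(1769) = 42.06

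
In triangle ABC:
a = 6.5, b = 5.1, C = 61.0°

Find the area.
Using A = ½ab·sin(C):
A = ½·6.5·5.1·sin(61.0°) = ½·33.15·0.874620 = 14.5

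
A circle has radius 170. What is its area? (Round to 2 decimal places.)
Area = pi * r²
Area = pi * 170²
Area = pi * 28900
Area = 90792.03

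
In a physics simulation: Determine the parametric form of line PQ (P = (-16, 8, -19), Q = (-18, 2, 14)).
Direction vector d = Q - P = (-2, -6, 33)
x = -16 - 2t, y = 8 - 6t, z = -19 + 33t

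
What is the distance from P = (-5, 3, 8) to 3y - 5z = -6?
d = |0(-5) + 3(3) + (-5)(8) - (-6)| / √(0² + 3² + (-5)²) = 25/√34 = 4.287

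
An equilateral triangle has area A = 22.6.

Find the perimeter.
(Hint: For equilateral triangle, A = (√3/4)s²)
A = (√3/4)s²  →  s² = 4A/√3 = 4·22.6/√3 = 52.1925
s = 7.22444
Perimeter = 3s = 21.67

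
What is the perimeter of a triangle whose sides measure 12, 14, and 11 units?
Perimeter = sum of all sides
Perimeter = 12 + 14 + 11
Perimeter = 37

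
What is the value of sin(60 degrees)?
sin(60 degrees) = sqrt(3)/2
Decimal approximation: 0.866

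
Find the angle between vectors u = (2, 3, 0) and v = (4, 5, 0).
u·v = 23, |u|² = 13, |v|² = 41
cos θ = 23/√533 ≈ 0.9962
θ ≈ 4.97°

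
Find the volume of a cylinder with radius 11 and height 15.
Volume = pi * r² * h
Volume = pi * 11² * 15
Volume = pi * 121 * 15
Volume = pi * 1815
Volume = 5701.99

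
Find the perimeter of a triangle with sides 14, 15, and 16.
Perimeter = sum of all sides
Perimeter = 14 + 15 + 16
Perimeter = 45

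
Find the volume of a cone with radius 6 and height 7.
Volume = (1/3) * pi * r² * h
Volume = (1/3) * pi * 6² * 7
Volume = (1/3) * pi * 36 * 7
Volume = (1/3) * pi * 252
Volume = 263.89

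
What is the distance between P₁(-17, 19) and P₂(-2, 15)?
Using the distance formula: d = sqrt((x₂-x₁)² + (y₂-y₁)²)
dx = (-2) - (-17) = 15
dy = 15 - 19 = -4
d = sqrt(15² + (-4)²) = sqrt(225 + 16) = sqrt(241) = 15.52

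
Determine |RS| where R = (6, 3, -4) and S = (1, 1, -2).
d = √[(-5)² + (-2)² + (2)²] = √33 = 5.745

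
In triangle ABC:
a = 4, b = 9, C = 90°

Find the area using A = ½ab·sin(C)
A = ½·4·9·sin(90°) = ½·36·1.000000 = 18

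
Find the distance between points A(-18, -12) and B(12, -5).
Using the distance formula: d = sqrt((x₂-x₁)² + (y₂-y₁)²)
dx = 12 - (-18) = 30
dy = (-5) - (-12) = 7
d = sqrt(30² + 7²) = sqrt(900 + 49) = sqrt(949) = 30.81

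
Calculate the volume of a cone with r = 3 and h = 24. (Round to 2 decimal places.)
Volume = (1/3) * pi * r² * h
Volume = (1/3) * pi * 3² * 24
Volume = (1/3) * pi * 9 * 24
Volume = (1/3) * pi * 216
Volume = 226.19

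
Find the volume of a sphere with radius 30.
Volume = (4/3) * pi * r³
Volume = (4/3) * pi * 30³
Volume = (4/3) * pi * 27000
Volume = 113097.34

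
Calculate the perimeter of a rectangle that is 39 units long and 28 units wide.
Perimeter = 2 * (length + width)
Perimeter = 2 * (39 + 28)
Perimeter = 2 * 67
Perimeter = 134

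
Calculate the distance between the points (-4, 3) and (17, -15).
Using the distance formula: d = sqrt((x₂-x₁)² + (y₂-y₁)²)
dx = 17 - (-4) = 21
dy = (-15) - 3 = -18
d = sqrt(21² + (-18)²) = sqrt(441 + 324) = sqrt(765) = 27.66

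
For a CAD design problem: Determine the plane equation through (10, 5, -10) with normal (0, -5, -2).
d = n·P = (0)(10) + (-5)(5) + (-2)(-10) = -5
Plane: -5y - 2z = -5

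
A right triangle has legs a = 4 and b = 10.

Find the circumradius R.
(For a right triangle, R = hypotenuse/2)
Hypotenuse c = √(4² + 10²) = √116 = 10.7703
R = c/2 = 5.385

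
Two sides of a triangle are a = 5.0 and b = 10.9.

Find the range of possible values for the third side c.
By the triangle inequality: |a - b| < c < a + b
|5.0 - 10.9| < c < 5.0 + 10.9
5.9 < c < 15.9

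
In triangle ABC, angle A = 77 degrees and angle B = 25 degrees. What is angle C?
Sum of angles in a triangle = 180 degrees
Third angle = 180 - 77 - 25
Third angle = 78 degrees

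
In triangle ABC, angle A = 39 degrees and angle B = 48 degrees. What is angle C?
Sum of angles in a triangle = 180 degrees
Third angle = 180 - 39 - 48
Third angle = 93 degrees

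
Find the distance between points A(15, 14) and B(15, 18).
Using the distance formula: d = sqrt((x₂-x₁)² + (y₂-y₁)²)
dx = 15 - 15 = 0
dy = 18 - 14 = 4
d = sqrt(0² + 4²) = sqrt(0 + 16) = sqrt(16) = 4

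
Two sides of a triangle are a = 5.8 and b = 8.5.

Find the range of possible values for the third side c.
By the triangle inequality: |a - b| < c < a + b
|5.8 - 8.5| < c < 5.8 + 8.5
2.7 < c < 14.3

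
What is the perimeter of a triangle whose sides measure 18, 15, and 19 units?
Perimeter = sum of all sides
Perimeter = 18 + 15 + 19
Perimeter = 52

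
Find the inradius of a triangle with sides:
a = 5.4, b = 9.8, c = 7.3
s = (a+b+c)/2 = (5.4+9.8+7.3)/2 = 11.25
Area = √(s(s-a)(s-b)(s-c)) = √(11.25·5.85·1.45·3.95) = 19.415
r = Area/s = 19.415/11.25 = 1.726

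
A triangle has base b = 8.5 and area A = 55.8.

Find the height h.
A = ½bh  →  h = 2A/b
h = 2·55.8/8.5 = 13.13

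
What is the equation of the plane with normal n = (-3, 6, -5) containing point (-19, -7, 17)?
d = n·P = (-3)(-19) + (6)(-7) + (-5)(17) = -70
Plane: -3x + 6y - 5z = -70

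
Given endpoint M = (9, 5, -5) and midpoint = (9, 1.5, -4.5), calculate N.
N = (2×9 - 9, 2×1.5 - 5, 2×(-4.5) - (-5)) = (9, -2, -4)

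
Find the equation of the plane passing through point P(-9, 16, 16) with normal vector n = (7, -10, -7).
d = n·P = (7)(-9) + (-10)(16) + (-7)(16) = -335
Plane: 7x - 10y - 7z = -335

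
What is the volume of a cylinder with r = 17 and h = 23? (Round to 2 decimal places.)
Volume = pi * r² * h
Volume = pi * 17² * 23
Volume = pi * 289 * 23
Volume = pi * 6647
Volume = 20882.17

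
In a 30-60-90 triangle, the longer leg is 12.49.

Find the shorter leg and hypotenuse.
In a 30-60-90 triangle, sides are in ratio 1 : √3 : 2.
Long leg = short leg·√3  →  short leg = 12.49/√3 = 7.211
Hypotenuse = 2·(short leg) = 2·12.49/√3 = 14.42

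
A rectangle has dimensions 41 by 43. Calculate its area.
Area = length * width
Area = 41 * 43
Area = 1763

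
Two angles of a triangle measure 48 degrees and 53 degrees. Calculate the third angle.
Sum of angles in a triangle = 180 degrees
Third angle = 180 - 48 - 53
Third angle = 79 degrees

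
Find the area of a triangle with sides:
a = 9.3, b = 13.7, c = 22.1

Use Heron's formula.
s = (a+b+c)/2 = (9.3+13.7+22.1)/2 = 22.55
A = √(s(s-a)(s-b)(s-c)) = √(22.55·13.25·8.85·0.45)
A = √1189.92 = 34.5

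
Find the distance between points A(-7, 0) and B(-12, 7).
Using the distance formula: d = sqrt((x₂-x₁)² + (y₂-y₁)²)
dx = (-12) - (-7) = -5
dy = 7 - 0 = 7
d = sqrt((-5)² + 7²) = sqrt(25 + 49) = sqrt(74) = 8.60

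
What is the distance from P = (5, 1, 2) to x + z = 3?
d = |1(5) + 0(1) + 1(2) - (3)| / √(1² + 0² + 1²) = 4/√2 = 2.828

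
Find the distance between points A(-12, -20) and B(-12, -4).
Using the distance formula: d = sqrt((x₂-x₁)² + (y₂-y₁)²)
dx = (-12) - (-12) = 0
dy = (-4) - (-20) = 16
d = sqrt(0² + 16²) = sqrt(0 + 256) = sqrt(256) = 16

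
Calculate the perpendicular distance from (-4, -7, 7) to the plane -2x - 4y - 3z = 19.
d = |(-2)(-4) + (-4)(-7) + (-3)(7) - (19)| / √((-2)² + (-4)² + (-3)²) = 4/√29 = 0.7428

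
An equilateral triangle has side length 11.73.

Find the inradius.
For an equilateral triangle, r = s/(2√3) where s is the side.
r = 11.73/(2√3) = 11.73/3.464102 = 3.386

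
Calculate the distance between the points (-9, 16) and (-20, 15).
Using the distance formula: d = sqrt((x₂-x₁)² + (y₂-y₁)²)
dx = (-20) - (-9) = -11
dy = 15 - 16 = -1
d = sqrt((-11)² + (-1)²) = sqrt(121 + 1) = sqrt(122) = 11.05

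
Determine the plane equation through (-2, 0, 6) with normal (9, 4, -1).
d = n·P = (9)(-2) + (4)(0) + (-1)(6) = -24
Plane: 9x + 4y - z = -24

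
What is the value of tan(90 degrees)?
tan(90 degrees) = undefined
Decimal approximation: undefined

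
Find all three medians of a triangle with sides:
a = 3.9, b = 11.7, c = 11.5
Using m_x = ½√(2y² + 2z² - x²):
m_a = ½√(2·11.7² + 2·11.5² - 3.9²) = ½√523.07 = 11.44
m_b = ½√(2·3.9² + 2·11.5² - 11.7²) = ½√158.03 = 6.285
m_c = ½√(2·3.9² + 2·11.7² - 11.5²) = ½√171.95 = 6.556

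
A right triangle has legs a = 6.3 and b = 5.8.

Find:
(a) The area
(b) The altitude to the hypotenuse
(a) Area = ½ab = ½·6.3·5.8 = 18.27
(b) Hypotenuse c = √(6.3² + 5.8²) = √73.33 = 8.56329
    Area = ½·c·h_c  →  h_c = 2·Area/c = 2·18.27/8.56329 = 4.267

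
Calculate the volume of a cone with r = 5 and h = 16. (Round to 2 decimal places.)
Volume = (1/3) * pi * r² * h
Volume = (1/3) * pi * 5² * 16
Volume = (1/3) * pi * 25 * 16
Volume = (1/3) * pi * 400
Volume = 418.88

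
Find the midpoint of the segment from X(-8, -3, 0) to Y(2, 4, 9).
Midpoint = ((-8+2)/2, (-3+4)/2, (0+9)/2) = (-3, 0.5, 4.5)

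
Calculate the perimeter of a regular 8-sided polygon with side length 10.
Perimeter = number of sides * side length
Perimeter = 8 * 10
Perimeter = 80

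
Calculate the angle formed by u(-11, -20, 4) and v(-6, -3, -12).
u·v = 78, |u|² = 537, |v|² = 189
cos θ = 78/√101493 ≈ 0.2448
θ ≈ 75.83°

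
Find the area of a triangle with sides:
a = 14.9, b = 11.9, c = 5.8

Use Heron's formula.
s = (a+b+c)/2 = (14.9+11.9+5.8)/2 = 16.3
A = √(s(s-a)(s-b)(s-c)) = √(16.3·1.4·4.4·10.5)
A = √1054.28 = 32.47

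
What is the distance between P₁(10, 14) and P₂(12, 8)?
Using the distance formula: d = sqrt((x₂-x₁)² + (y₂-y₁)²)
dx = 12 - 10 = 2
dy = 8 - 14 = -6
d = sqrt(2² + (-6)²) = sqrt(4 + 36) = sqrt(40) = 6.32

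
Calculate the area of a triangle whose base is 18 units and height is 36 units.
Area = (1/2) * base * height
Area = (1/2) * 18 * 36
Area = 324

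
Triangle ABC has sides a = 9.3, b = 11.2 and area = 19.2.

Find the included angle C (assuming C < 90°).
Area = ½ab·sin(C)  →  sin(C) = 2·Area/(ab)
sin(C) = 2·19.2/(9.3·11.2) = 0.368664
C = arcsin(0.368664) = 21.63°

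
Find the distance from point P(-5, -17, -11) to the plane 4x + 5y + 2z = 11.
d = |4(-5) + 5(-17) + 2(-11) - (11)| / √(4² + 5² + 2²) = 138/√45 = 20.57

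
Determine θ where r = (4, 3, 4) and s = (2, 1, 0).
r·s = 11, |r|² = 41, |s|² = 5
cos θ = 11/√205 ≈ 0.7683
θ ≈ 39.8°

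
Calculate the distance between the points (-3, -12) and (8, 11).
Using the distance formula: d = sqrt((x₂-x₁)² + (y₂-y₁)²)
dx = 8 - (-3) = 11
dy = 11 - (-12) = 23
d = sqrt(11² + 23²) = sqrt(121 + 529) = sqrt(650) = 25.50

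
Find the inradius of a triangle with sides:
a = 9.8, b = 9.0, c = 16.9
s = (a+b+c)/2 = (9.8+9.0+16.9)/2 = 17.85
Area = √(s(s-a)(s-b)(s-c)) = √(17.85·8.05·8.85·0.95) = 34.7577
r = Area/s = 34.7577/17.85 = 1.947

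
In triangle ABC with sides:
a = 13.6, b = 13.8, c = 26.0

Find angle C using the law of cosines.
cos(C) = (a² + b² - c²)/(2ab)
cos(C) = (13.6² + 13.8² - 26.0²)/(2·13.6·13.8) = -300.6/375.36 = -0.800831
C = arccos(-0.800831) = 143.2°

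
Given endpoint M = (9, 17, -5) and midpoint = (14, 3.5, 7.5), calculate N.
N = (2×14 - 9, 2×3.5 - 17, 2×7.5 - (-5)) = (19, -10, 20)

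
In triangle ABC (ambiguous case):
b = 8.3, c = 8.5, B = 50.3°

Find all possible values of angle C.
sin(C)/c = sin(B)/b  →  sin(C) = c·sin(B)/b = 8.5·sin(50.3°)/8.3 = 0.787939
C₁ = arcsin(0.787939) = 51.99°,  C₂ = 180° - C₁ = 128.01°
Check C₂: A = 180° - 50.3° - 128.01° = 1.69° > 0 ✓
C = 51.99° or C = 128.01° (two solutions)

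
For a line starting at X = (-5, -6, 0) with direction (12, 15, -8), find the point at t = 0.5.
P(0.5) = (-5 + 12(0.5), -6 + 15(0.5), 0 + (-8)(0.5)) = (1, 1.5, -4)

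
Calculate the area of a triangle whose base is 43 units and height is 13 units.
Area = (1/2) * base * height
Area = (1/2) * 43 * 13
Area = 279.50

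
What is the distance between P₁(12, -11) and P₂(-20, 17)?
Using the distance formula: d = sqrt((x₂-x₁)² + (y₂-y₁)²)
dx = (-20) - 12 = -32
dy = 17 - (-11) = 28
d = sqrt((-32)² + 28²) = sqrt(1024 + 784) = sqrt(1808) = 42.52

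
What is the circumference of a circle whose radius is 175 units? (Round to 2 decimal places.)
Circumference = 2 * pi * r
Circumference = 2 * pi * 175
Circumference = 1099.56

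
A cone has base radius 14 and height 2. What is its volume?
Volume = (1/3) * pi * r² * h
Volume = (1/3) * pi * 14² * 2
Volume = (1/3) * pi * 196 * 2
Volume = (1/3) * pi * 392
Volume = 410.50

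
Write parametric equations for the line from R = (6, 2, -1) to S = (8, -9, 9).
Direction vector d = S - R = (2, -11, 10)
x = 6 + 2t, y = 2 - 11t, z = -1 + 10t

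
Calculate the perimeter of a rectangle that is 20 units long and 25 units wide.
Perimeter = 2 * (length + width)
Perimeter = 2 * (20 + 25)
Perimeter = 2 * 45
Perimeter = 90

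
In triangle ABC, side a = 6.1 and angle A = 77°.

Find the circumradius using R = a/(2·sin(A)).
R = a/(2·sin(A)) = 6.1/(2·sin(77°))
R = 6.1/(2·0.974370) = 6.1/1.948740 = 3.13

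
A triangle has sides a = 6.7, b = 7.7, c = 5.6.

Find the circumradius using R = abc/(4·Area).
s = (a+b+c)/2 = 10
Area = √(s(s-a)(s-b)(s-c)) = √(10·3.3·2.3·4.4) = 18.2746
R = abc/(4·Area) = (6.7·7.7·5.6)/(4·18.2746) = 288.904/73.0984 = 3.952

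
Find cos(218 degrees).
cos(218 degrees) = -0.788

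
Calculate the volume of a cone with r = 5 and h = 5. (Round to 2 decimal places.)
Volume = (1/3) * pi * r² * h
Volume = (1/3) * pi * 5² * 5
Volume = (1/3) * pi * 25 * 5
Volume = (1/3) * pi * 125
Volume = 130.90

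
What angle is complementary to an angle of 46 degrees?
Complementary angles sum to 90 degrees.
Other angle = 90 - 46
Other angle = 44 degrees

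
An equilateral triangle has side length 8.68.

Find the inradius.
For an equilateral triangle, r = s/(2√3) where s is the side.
r = 8.68/(2√3) = 8.68/3.464102 = 2.506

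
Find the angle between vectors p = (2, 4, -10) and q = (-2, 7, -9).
p·q = 114, |p|² = 120, |q|² = 134
cos θ = 114/√16080 ≈ 0.899
θ ≈ 25.97°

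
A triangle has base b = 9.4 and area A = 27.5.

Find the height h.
A = ½bh  →  h = 2A/b
h = 2·27.5/9.4 = 5.851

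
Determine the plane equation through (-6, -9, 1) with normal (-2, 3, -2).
d = n·P = (-2)(-6) + (3)(-9) + (-2)(1) = -17
Plane: -2x + 3y - 2z = -17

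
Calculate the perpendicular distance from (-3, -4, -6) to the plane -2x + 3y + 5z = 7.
d = |(-2)(-3) + 3(-4) + 5(-6) - (7)| / √((-2)² + 3² + 5²) = 43/√38 = 6.976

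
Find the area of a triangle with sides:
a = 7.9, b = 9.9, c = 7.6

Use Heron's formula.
s = (a+b+c)/2 = (7.9+9.9+7.6)/2 = 12.7
A = √(s(s-a)(s-b)(s-c)) = √(12.7·4.8·2.8·5.1)
A = √870.509 = 29.5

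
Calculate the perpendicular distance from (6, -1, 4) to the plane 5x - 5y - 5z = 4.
d = |5(6) + (-5)(-1) + (-5)(4) - (4)| / √(5² + (-5)² + (-5)²) = 11/√75 = 1.27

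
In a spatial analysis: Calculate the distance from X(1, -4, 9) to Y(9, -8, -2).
d = √[(8)² + (-4)² + (-11)²] = √201 = 14.18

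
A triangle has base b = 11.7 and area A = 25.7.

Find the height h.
A = ½bh  →  h = 2A/b
h = 2·25.7/11.7 = 4.393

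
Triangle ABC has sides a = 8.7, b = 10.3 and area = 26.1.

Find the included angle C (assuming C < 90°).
Area = ½ab·sin(C)  →  sin(C) = 2·Area/(ab)
sin(C) = 2·26.1/(8.7·10.3) = 0.582524
C = arcsin(0.582524) = 35.63°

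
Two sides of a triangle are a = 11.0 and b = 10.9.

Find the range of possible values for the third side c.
By the triangle inequality: |a - b| < c < a + b
|11.0 - 10.9| < c < 11.0 + 10.9
0.1 < c < 21.9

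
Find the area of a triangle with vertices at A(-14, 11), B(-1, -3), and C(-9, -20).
Using the coordinate formula: Area = (1/2)|x₁(y₂-y₃) + x₂(y₃-y₁) + x₃(y₁-y₂)|
Area = (1/2)|(-14)((-3)-(-20)) + (-1)((-20)-11) + (-9)(11-(-3))|
Area = (1/2)|(-14)*17 + (-1)*(-31) + (-9)*14|
Area = (1/2)|(-238) + 31 + (-126)|
Area = (1/2)*333 = 166.50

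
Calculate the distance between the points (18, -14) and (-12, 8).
Using the distance formula: d = sqrt((x₂-x₁)² + (y₂-y₁)²)
dx = (-12) - 18 = -30
dy = 8 - (-14) = 22
d = sqrt((-30)² + 22²) = sqrt(900 + 484) = sqrt(1384) = 37.20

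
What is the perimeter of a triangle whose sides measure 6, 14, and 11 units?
Perimeter = sum of all sides
Perimeter = 6 + 14 + 11
Perimeter = 31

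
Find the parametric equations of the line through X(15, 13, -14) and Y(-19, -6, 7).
Direction vector d = Y - X = (-34, -19, 21)
x = 15 - 34t, y = 13 - 19t, z = -14 + 21t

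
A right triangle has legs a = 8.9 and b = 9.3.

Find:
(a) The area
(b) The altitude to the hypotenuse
(a) Area = ½ab = ½·8.9·9.3 = 41.385
(b) Hypotenuse c = √(8.9² + 9.3²) = √165.7 = 12.8725
    Area = ½·c·h_c  →  h_c = 2·Area/c = 2·41.385/12.8725 = 6.43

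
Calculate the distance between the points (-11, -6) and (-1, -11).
Using the distance formula: d = sqrt((x₂-x₁)² + (y₂-y₁)²)
dx = (-1) - (-11) = 10
dy = (-11) - (-6) = -5
d = sqrt(10² + (-5)²) = sqrt(100 + 25) = sqrt(125) = 11.18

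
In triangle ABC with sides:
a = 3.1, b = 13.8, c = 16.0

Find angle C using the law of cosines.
cos(C) = (a² + b² - c²)/(2ab)
cos(C) = (3.1² + 13.8² - 16.0²)/(2·3.1·13.8) = -55.95/85.56 = -0.653927
C = arccos(-0.653927) = 130.8°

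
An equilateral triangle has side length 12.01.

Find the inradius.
For an equilateral triangle, r = s/(2√3) where s is the side.
r = 12.01/(2√3) = 12.01/3.464102 = 3.467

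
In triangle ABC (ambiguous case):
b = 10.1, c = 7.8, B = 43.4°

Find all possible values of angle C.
sin(C)/c = sin(B)/b  →  sin(C) = c·sin(B)/b = 7.8·sin(43.4°)/10.1 = 0.530622
C₁ = arcsin(0.530622) = 32.05°,  C₂ = 180° - C₁ = 147.95°
Check C₂: A = 180° - 43.4° - 147.95° = -11.35° ≤ 0, rejected
C = 32.05° (one solution)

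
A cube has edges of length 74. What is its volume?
Volume = s³
Volume = 74³
Volume = 405224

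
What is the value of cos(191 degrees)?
cos(191 degrees) = -0.9816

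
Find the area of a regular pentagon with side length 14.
For a regular 5-gon with side length s = 14:
Apothem a = s / (2*tan(pi/5)) = 14 / (2*tan(pi/5)) ≈ 9.6347
Perimeter P = 5 * 14 = 70
Area = (1/2) * P * a = (1/2) * 70 * 9.6347 = 337.21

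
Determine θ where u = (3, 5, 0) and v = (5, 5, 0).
u·v = 40, |u|² = 34, |v|² = 50
cos θ = 40/√1700 ≈ 0.9701
θ ≈ 14.04°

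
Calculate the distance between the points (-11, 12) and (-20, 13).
Using the distance formula: d = sqrt((x₂-x₁)² + (y₂-y₁)²)
dx = (-20) - (-11) = -9
dy = 13 - 12 = 1
d = sqrt((-9)² + 1²) = sqrt(81 + 1) = sqrt(82) = 9.06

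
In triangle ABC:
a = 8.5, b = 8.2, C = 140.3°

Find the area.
Using A = ½ab·sin(C):
A = ½·8.5·8.2·sin(140.3°) = ½·69.7·0.638768 = 22.26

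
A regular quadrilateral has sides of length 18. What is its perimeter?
Perimeter = number of sides * side length
Perimeter = 4 * 18
Perimeter = 72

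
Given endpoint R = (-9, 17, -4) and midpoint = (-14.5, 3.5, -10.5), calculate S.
S = (2×(-14.5) - (-9), 2×3.5 - 17, 2×(-10.5) - (-4)) = (-20, -10, -17)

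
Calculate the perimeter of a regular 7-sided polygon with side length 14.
Perimeter = number of sides * side length
Perimeter = 7 * 14
Perimeter = 98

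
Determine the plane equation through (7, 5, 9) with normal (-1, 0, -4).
d = n·P = (-1)(7) + (0)(5) + (-4)(9) = -43
Plane: -x - 4z = -43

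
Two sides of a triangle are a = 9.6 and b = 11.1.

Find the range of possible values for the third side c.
By the triangle inequality: |a - b| < c < a + b
|9.6 - 11.1| < c < 9.6 + 11.1
1.5 < c < 20.7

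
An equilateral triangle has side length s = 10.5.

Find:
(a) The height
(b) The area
(a) Height h = s·√3/2 = 10.5·√3/2 = 9.093
(b) Area = (√3/4)·s² = (√3/4)·10.5² = (√3/4)·110.25 = 47.74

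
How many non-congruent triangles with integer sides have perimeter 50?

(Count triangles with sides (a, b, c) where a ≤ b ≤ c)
With a ≤ b ≤ c and a + b + c = 50, the triangle inequality a + b > c gives c < 50/2, so c ≤ 24.
Iterate a from 1 to ⌊p/3⌋ = 16; for each a, b ranges from a to ⌊(p−a)/2⌋ with c = p − a − b, keeping only c ≥ b.
Triples: (2, 24, 24), (3, 23, 24), (4, 22, 24), …
Count = 52 triangles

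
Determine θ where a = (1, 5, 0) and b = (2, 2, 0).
a·b = 12, |a|² = 26, |b|² = 8
cos θ = 12/√208 ≈ 0.8321
θ ≈ 33.69°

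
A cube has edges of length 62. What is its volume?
Volume = s³
Volume = 62³
Volume = 238328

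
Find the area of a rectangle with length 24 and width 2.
Area = length * width
Area = 24 * 2
Area = 48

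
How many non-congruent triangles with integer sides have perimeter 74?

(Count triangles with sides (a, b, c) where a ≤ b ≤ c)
With a ≤ b ≤ c and a + b + c = 74, the triangle inequality a + b > c gives c < 74/2, so c ≤ 36.
Iterate a from 1 to ⌊p/3⌋ = 24; for each a, b ranges from a to ⌊(p−a)/2⌋ with c = p − a − b, keeping only c ≥ b.
Triples: (2, 36, 36), (3, 35, 36), (4, 34, 36), …
Count = 114 triangles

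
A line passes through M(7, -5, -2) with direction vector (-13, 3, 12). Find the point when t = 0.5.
P(0.5) = (7 + (-13)(0.5), -5 + 3(0.5), -2 + 12(0.5)) = (0.5, -3.5, 4)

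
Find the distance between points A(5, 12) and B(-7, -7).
Using the distance formula: d = sqrt((x₂-x₁)² + (y₂-y₁)²)
dx = (-7) - 5 = -12
dy = (-7) - 12 = -19
d = sqrt((-12)² + (-19)²) = sqrt(144 + 361) = sqrt(505) = 22.47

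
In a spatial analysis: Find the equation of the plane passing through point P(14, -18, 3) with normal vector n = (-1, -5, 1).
d = n·P = (-1)(14) + (-5)(-18) + (1)(3) = 79
Plane: -x - 5y + z = 79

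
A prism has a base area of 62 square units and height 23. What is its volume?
Volume = base area * height
Volume = 62 * 23
Volume = 1426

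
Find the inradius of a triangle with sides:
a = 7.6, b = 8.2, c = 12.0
s = (a+b+c)/2 = (7.6+8.2+12.0)/2 = 13.9
Area = √(s(s-a)(s-b)(s-c)) = √(13.9·6.3·5.7·1.9) = 30.7958
r = Area/s = 30.7958/13.9 = 2.216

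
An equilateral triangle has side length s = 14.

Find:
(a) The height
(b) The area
(a) Height h = s·√3/2 = 14·√3/2 = 12.12
(b) Area = (√3/4)·s² = (√3/4)·14² = (√3/4)·196 = 84.87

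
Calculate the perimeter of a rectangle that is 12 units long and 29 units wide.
Perimeter = 2 * (length + width)
Perimeter = 2 * (12 + 29)
Perimeter = 2 * 41
Perimeter = 82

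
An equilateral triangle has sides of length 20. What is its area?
Area = (sqrt(3)/4) * s²
Area = (sqrt(3)/4) * 20²
Area = (sqrt(3)/4) * 400
Area = 173.21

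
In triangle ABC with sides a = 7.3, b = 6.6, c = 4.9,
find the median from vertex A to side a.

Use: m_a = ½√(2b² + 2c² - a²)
m_a = ½√(2·6.6² + 2·4.9² - 7.3²)
m_a = ½√(87.12 + 48.02 - 53.29) = ½√81.85 = 4.524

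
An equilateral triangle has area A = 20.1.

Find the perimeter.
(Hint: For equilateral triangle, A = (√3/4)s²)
A = (√3/4)s²  →  s² = 4A/√3 = 4·20.1/√3 = 46.419
s = 6.81315
Perimeter = 3s = 20.44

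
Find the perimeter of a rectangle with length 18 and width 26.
Perimeter = 2 * (length + width)
Perimeter = 2 * (18 + 26)
Perimeter = 2 * 44
Perimeter = 88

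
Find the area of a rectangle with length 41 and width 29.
Area = length * width
Area = 41 * 29
Area = 1189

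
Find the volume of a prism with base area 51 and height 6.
Volume = base area * height
Volume = 51 * 6
Volume = 306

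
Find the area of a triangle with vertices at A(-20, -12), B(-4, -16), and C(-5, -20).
Using the coordinate formula: Area = (1/2)|x₁(y₂-y₃) + x₂(y₃-y₁) + x₃(y₁-y₂)|
Area = (1/2)|(-20)((-16)-(-20)) + (-4)((-20)-(-12)) + (-5)((-12)-(-16))|
Area = (1/2)|(-20)*4 + (-4)*(-8) + (-5)*4|
Area = (1/2)|(-80) + 32 + (-20)|
Area = (1/2)*68 = 34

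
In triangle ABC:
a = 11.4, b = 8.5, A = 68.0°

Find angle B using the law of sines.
sin(B)/b = sin(A)/a
sin(B) = b·sin(A)/a = 8.5·sin(68.0°)/11.4 = 0.691321
B = arcsin(0.691321) = 43.73°  (b ≤ a, so B ≤ A and the acute solution is unique)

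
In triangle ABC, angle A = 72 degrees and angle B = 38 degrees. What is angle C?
Sum of angles in a triangle = 180 degrees
Third angle = 180 - 72 - 38
Third angle = 70 degrees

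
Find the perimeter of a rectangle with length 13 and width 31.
Perimeter = 2 * (length + width)
Perimeter = 2 * (13 + 31)
Perimeter = 2 * 44
Perimeter = 88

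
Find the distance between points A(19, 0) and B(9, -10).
Using the distance formula: d = sqrt((x₂-x₁)² + (y₂-y₁)²)
dx = 9 - 19 = -10
dy = (-10) - 0 = -10
d = sqrt((-10)² + (-10)²) = sqrt(100 + 100) = sqrt(200) = 14.14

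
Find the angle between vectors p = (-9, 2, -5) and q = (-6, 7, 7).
p·q = 33, |p|² = 110, |q|² = 134
cos θ = 33/√14740 ≈ 0.2718
θ ≈ 74.23°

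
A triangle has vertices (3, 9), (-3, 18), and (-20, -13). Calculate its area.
Using the coordinate formula: Area = (1/2)|x₁(y₂-y₃) + x₂(y₃-y₁) + x₃(y₁-y₂)|
Area = (1/2)|3(18-(-13)) + (-3)((-13)-9) + (-20)(9-18)|
Area = (1/2)|3*31 + (-3)*(-22) + (-20)*(-9)|
Area = (1/2)|93 + 66 + 180|
Area = (1/2)*339 = 169.50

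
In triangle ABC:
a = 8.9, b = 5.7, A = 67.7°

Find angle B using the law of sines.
sin(B)/b = sin(A)/a
sin(B) = b·sin(A)/a = 5.7·sin(67.7°)/8.9 = 0.592550
B = arcsin(0.592550) = 36.34°  (b ≤ a, so B ≤ A and the acute solution is unique)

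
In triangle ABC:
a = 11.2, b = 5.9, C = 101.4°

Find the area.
Using A = ½ab·sin(C):
A = ½·11.2·5.9·sin(101.4°) = ½·66.08·0.980271 = 32.39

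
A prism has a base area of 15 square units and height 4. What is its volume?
Volume = base area * height
Volume = 15 * 4
Volume = 60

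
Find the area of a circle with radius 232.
Area = pi * r²
Area = pi * 232²
Area = pi * 53824
Area = 169093.08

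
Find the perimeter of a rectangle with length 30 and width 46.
Perimeter = 2 * (length + width)
Perimeter = 2 * (30 + 46)
Perimeter = 2 * 76
Perimeter = 152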